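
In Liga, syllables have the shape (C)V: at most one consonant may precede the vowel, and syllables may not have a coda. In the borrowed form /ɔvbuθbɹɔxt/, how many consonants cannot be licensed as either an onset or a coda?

5

The consonants /v/, /θ/, /b/, /x/, /t/ cannot be parsed into a legal (C)V syllable (no codas are permitted; onsets are limited to one consonant).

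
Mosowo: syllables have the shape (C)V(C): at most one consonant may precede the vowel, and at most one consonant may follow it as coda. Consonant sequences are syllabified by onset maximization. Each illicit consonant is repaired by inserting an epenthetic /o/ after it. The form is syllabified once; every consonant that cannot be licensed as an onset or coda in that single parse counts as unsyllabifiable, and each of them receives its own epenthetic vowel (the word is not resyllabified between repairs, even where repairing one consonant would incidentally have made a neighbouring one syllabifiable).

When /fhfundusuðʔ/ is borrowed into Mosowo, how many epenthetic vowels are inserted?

3

The unsyllabifiable consonants are /f/, /h/, /ʔ/; each receives one epenthetic vowel.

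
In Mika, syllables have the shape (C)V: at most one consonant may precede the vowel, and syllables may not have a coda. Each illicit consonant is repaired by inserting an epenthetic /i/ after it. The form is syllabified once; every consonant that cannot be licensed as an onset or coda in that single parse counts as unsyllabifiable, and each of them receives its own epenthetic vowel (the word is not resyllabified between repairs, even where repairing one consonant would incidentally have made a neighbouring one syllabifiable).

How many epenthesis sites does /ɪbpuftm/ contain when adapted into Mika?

4

The unsyllabifiable consonants are /b/, /f/, /t/, /m/; each receives one epenthetic vowel.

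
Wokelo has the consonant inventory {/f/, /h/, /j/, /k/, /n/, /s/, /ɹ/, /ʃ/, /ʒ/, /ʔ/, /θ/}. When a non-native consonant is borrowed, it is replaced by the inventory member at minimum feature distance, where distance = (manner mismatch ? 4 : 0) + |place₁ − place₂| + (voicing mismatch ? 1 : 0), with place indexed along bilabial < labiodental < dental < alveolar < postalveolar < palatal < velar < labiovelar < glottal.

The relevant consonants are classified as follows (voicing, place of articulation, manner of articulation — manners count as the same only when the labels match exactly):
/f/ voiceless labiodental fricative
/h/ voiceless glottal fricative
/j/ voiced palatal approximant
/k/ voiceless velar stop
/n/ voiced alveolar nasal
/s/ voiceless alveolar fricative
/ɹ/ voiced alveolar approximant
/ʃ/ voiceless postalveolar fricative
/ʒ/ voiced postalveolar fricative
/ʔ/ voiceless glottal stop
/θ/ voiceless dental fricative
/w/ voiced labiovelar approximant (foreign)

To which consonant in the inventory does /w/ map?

j

/j/ is closest: same manner (approximant), place distance 2 (labiovelar→palatal), same voicing; total 2. Next closest is /ɹ/ at distance 4.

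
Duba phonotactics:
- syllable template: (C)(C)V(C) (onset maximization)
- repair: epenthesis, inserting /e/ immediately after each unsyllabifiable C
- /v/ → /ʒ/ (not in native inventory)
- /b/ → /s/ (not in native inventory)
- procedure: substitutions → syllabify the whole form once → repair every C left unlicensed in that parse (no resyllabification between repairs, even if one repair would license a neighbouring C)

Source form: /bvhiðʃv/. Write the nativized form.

Substitution: /b/ → /s/, /v/ → /ʒ/, giving /sʒhiðʃʒ/.
The consonants /s/, /ʃ/, /ʒ/ cannot be parsed into a legal (C)(C)V(C) syllable (at most one coda consonant is licensed; onsets may contain at most 2 consonants).
Inserting the epenthetic vowel yields /s/ → /se/, /ʃ/ → /ʃe/, /ʒ/ → /ʒe/.

seʒhiðʃeʒe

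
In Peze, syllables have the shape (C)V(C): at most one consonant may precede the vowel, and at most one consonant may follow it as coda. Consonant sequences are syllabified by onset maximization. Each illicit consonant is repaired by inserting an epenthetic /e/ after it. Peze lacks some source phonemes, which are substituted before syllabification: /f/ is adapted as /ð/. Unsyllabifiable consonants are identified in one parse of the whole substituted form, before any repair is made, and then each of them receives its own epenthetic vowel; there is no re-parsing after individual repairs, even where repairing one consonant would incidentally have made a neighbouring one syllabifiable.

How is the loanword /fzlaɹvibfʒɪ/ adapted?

Substitution: /f/ → /ð/, giving /ðzlaɹvibðʒɪ/.
Syllabifying with onset maximization leaves /ð/, /z/, /ð/ stranded (at most one coda consonant is licensed; onsets are limited to one consonant).
Each unlicensed consonant becomes the onset of a new syllable: /ð/ → /ðe/, /z/ → /ze/, /ð/ → /ðe/.

ðezelaɹvibðeʒɪ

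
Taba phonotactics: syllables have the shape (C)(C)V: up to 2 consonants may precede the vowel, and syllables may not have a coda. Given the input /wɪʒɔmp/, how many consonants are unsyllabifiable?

The consonants /m/, /p/ cannot be parsed into a legal (C)(C)V syllable (no codas are permitted; onsets may contain at most 2 consonants).

2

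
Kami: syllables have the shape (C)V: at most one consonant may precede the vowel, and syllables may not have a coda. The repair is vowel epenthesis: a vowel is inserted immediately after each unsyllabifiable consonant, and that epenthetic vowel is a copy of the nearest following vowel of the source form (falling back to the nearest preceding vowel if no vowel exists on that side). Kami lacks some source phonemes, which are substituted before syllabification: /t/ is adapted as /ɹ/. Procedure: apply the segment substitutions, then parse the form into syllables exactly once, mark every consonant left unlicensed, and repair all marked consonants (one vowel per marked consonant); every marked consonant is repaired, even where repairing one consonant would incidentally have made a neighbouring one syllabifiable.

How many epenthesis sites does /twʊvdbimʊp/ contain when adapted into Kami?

4

After substitution the input is /ɹwʊvdbimʊp/.
The unsyllabifiable consonants are /ɹ/, /v/, /d/, /p/; each receives one epenthetic vowel.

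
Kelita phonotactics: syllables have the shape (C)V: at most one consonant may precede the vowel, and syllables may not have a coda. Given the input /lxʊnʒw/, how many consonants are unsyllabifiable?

4

Under (C)V, the unsyllabifiable consonants are /l/, /n/, /ʒ/, /w/ (no codas are permitted; onsets are limited to one consonant).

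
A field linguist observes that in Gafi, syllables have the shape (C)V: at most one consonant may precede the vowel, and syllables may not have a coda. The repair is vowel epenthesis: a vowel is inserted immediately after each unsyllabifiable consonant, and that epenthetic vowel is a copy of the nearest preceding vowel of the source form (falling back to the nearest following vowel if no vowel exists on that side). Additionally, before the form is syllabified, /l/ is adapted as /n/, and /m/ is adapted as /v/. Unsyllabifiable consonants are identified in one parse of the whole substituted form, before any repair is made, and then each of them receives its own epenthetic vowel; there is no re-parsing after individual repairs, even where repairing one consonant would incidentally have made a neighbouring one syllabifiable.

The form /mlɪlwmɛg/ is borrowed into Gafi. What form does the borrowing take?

vɪnɪnɪwɪvɛgɛ

Substitution: /m/ → /v/, /l/ → /n/, giving /vnɪnwvɛg/.
The consonants /v/, /n/, /w/, /g/ cannot be parsed into a legal (C)V syllable (no codas are permitted; onsets are limited to one consonant).
Epenthesis after each stranded consonant: /v/ → /vɪ/, /n/ → /nɪ/, /w/ → /wɪ/, /g/ → /gɛ/.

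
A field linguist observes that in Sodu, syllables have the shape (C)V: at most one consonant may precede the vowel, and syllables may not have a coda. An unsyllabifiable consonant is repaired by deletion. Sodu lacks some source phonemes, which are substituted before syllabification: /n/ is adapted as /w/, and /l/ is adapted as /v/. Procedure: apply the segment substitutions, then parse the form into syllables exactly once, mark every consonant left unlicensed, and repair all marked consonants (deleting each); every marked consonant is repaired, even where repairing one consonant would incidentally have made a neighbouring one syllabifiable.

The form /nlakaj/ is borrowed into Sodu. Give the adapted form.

Substitution: /n/ → /w/, /l/ → /v/, giving /wvakaj/.
Under (C)V, the unsyllabifiable consonants are /w/, /j/ (no codas are permitted; onsets are limited to one consonant).
Deleting the stranded consonants removes /w/, /j/.

vaka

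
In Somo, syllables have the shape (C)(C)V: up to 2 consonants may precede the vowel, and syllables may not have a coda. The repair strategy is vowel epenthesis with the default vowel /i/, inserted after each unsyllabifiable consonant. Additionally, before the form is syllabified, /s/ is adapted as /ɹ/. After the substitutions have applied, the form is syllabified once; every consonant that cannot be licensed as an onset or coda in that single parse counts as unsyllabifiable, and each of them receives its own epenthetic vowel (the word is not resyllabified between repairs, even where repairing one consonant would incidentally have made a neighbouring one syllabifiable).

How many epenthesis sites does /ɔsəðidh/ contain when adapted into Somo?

After substitution the input is /ɔɹəðidh/.
The unsyllabifiable consonants are /d/, /h/; each receives one epenthetic vowel.

2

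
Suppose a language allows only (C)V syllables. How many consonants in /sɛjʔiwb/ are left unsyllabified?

3

Under (C)V, the unsyllabifiable consonants are /j/, /w/, /b/ (no codas are permitted; onsets are limited to one consonant).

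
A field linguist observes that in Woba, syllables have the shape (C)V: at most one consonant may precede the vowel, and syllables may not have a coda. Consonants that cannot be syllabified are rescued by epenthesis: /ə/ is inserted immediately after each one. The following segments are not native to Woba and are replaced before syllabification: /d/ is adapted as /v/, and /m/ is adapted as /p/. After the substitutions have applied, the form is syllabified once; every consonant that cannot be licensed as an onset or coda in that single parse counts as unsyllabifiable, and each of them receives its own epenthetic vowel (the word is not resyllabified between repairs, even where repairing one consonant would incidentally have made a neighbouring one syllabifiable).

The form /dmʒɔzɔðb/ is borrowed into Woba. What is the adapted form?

Substitution: /d/ → /v/, /m/ → /p/, giving /vpʒɔzɔðb/.
Under (C)V, the unsyllabifiable consonants are /v/, /p/, /ð/, /b/ (no codas are permitted; onsets are limited to one consonant).
Inserting the epenthetic vowel yields /v/ → /və/, /p/ → /pə/, /ð/ → /ðə/, /b/ → /bə/.

vəpəʒɔzɔðəbə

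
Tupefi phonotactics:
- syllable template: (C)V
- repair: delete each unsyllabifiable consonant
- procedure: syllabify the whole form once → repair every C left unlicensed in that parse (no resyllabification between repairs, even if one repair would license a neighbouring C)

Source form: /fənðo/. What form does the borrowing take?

fəðo

The consonants /n/ cannot be parsed into a legal (C)V syllable (no codas are permitted; onsets are limited to one consonant).
Deleting the stranded consonants removes /n/.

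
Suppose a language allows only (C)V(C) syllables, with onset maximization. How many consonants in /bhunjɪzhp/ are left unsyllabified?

Syllabifying with onset maximization leaves /b/, /h/, /p/ stranded (at most one coda consonant is licensed; onsets are limited to one consonant).

3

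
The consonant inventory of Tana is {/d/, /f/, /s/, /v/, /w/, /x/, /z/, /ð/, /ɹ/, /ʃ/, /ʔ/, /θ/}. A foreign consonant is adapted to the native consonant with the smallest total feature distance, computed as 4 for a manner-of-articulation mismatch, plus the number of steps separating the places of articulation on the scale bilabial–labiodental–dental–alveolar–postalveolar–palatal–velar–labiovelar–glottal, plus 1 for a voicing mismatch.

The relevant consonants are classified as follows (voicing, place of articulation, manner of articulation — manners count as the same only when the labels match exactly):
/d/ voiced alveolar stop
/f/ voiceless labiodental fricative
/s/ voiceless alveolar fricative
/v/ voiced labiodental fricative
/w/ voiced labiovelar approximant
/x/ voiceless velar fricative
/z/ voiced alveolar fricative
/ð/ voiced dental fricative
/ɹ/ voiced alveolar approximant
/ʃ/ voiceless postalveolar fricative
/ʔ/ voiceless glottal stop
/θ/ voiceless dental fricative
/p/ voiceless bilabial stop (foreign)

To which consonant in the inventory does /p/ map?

d

/d/ is closest: same manner (stop), place distance 3 (bilabial→alveolar), voicing differs (+1); total 4. Next closest is /f/ at distance 5.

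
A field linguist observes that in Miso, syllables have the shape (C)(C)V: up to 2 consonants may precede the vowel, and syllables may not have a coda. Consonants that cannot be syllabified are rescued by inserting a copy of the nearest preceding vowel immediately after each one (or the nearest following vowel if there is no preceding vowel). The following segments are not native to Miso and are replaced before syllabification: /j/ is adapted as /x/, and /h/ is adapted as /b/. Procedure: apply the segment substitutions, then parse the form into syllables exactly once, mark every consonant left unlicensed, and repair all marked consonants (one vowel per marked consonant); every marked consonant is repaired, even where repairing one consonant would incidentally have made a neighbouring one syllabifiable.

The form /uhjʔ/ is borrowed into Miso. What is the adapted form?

ubuxuʔu

Substitution: /h/ → /b/, /j/ → /x/, giving /ubxʔ/.
Under (C)(C)V, the unsyllabifiable consonants are /b/, /x/, /ʔ/ (no codas are permitted; onsets may contain at most 2 consonants).
Each unlicensed consonant becomes the onset of a new syllable: /b/ → /bu/, /x/ → /xu/, /ʔ/ → /ʔu/.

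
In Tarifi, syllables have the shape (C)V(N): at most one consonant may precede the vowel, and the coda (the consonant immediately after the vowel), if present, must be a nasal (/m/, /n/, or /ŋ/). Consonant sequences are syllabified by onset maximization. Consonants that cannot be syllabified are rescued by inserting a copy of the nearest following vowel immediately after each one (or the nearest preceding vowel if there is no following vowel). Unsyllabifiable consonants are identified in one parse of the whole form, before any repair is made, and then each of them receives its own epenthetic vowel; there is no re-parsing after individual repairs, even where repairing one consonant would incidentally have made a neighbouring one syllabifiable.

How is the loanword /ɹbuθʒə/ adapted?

ɹubuθəʒə

The consonants /ɹ/, /θ/ cannot be parsed into a legal (C)V(N) syllable (only a nasal (/m/, /n/, or /ŋ/) is licensed in coda position; onsets are limited to one consonant).
Epenthesis after each stranded consonant: /ɹ/ → /ɹu/, /θ/ → /θə/.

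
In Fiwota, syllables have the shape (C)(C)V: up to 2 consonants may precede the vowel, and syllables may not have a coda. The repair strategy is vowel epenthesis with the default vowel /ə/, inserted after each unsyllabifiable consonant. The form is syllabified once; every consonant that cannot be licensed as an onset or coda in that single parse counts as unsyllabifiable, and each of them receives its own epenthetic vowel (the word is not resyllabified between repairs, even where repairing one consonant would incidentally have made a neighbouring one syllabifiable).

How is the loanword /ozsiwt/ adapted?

ozsiwətə

Syllabifying with onset maximization leaves /w/, /t/ stranded (no codas are permitted; onsets may contain at most 2 consonants).
Each unlicensed consonant becomes the onset of a new syllable: /w/ → /wə/, /t/ → /tə/.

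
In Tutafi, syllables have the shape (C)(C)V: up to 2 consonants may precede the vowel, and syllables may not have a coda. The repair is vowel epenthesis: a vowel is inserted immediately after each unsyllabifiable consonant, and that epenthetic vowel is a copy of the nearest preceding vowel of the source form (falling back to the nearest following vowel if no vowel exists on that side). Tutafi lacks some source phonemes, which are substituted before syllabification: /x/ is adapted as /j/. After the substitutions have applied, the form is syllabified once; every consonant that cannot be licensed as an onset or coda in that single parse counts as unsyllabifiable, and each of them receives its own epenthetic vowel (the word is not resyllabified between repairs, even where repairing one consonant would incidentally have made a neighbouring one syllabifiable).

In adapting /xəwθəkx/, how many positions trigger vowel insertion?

After substitution the input is /jəwθəkj/.
The unsyllabifiable consonants are /k/, /j/; each receives one epenthetic vowel.

2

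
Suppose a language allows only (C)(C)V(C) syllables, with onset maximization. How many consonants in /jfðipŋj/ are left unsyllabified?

3

The consonants /j/, /ŋ/, /j/ cannot be parsed into a legal (C)(C)V(C) syllable (at most one coda consonant is licensed; onsets may contain at most 2 consonants).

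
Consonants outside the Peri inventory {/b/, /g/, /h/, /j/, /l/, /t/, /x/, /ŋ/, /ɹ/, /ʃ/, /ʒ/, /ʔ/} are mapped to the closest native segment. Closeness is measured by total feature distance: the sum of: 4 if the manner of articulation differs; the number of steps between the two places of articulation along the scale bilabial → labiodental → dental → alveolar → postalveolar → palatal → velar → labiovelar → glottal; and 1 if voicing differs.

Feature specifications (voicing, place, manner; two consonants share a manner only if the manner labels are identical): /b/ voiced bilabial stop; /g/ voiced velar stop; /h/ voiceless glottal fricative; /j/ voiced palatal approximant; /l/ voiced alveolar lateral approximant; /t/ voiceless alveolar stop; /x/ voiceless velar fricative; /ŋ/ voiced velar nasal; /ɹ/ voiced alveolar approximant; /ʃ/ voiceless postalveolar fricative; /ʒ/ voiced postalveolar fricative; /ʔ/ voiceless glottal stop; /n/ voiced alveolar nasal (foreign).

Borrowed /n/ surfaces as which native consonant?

ŋ

/ŋ/ is closest: same manner (nasal), place distance 3 (alveolar→velar), same voicing; total 3. Next closest is /l/ at distance 4.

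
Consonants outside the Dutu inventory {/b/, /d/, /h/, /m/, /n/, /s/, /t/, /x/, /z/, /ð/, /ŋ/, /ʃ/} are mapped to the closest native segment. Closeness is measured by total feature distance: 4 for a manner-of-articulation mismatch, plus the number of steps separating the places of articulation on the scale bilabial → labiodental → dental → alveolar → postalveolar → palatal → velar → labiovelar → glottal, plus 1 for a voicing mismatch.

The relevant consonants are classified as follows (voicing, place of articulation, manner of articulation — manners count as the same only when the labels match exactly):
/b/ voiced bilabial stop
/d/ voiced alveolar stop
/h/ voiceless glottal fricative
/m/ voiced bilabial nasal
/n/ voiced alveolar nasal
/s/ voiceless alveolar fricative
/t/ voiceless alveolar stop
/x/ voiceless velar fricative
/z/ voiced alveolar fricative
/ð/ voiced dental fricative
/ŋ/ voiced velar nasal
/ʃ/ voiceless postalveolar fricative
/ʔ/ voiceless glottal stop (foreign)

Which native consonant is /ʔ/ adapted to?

h

/h/ is closest: manner differs (stop→fricative, +4), place distance 0 (glottal→glottal), same voicing; total 4. Next closest is /t/ at distance 5.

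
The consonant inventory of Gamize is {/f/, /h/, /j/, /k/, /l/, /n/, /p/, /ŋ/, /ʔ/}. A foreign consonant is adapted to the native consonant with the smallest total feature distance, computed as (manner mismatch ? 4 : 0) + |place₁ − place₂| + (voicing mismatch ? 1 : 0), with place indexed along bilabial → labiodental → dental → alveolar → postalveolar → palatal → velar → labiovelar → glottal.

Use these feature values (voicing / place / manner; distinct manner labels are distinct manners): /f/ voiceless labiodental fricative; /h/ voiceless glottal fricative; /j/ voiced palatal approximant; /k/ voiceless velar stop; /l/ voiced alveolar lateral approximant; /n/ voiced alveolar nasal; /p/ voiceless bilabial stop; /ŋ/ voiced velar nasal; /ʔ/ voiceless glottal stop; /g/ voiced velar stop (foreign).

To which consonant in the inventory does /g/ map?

/k/ is closest: same manner (stop), place distance 0 (velar→velar), voicing differs (+1); total 1. Next closest is /ʔ/ at distance 3.

k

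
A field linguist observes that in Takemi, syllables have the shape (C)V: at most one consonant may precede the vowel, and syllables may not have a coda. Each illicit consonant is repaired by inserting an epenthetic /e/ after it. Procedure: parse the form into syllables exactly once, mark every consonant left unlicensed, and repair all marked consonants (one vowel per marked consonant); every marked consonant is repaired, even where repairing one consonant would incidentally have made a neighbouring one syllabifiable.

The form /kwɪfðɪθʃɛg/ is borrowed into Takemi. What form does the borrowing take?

The consonants /k/, /f/, /θ/, /g/ cannot be parsed into a legal (C)V syllable (no codas are permitted; onsets are limited to one consonant).
Epenthesis after each stranded consonant: /k/ → /ke/, /f/ → /fe/, /θ/ → /θe/, /g/ → /ge/.

kewɪfeðɪθeʃɛge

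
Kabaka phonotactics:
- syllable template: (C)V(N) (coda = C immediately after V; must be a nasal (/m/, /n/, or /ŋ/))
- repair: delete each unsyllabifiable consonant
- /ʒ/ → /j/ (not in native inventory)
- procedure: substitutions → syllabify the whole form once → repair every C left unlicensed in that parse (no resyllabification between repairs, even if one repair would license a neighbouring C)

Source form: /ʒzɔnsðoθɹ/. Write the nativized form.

Substitution: /ʒ/ → /j/, giving /jzɔnsðoθɹ/.
Syllabifying with onset maximization leaves /j/, /s/, /θ/, /ɹ/ stranded (only a nasal (/m/, /n/, or /ŋ/) is licensed in coda position; onsets are limited to one consonant).
Each unlicensed consonant is deleted: /j/, /s/, /θ/, /ɹ/.

zɔnðo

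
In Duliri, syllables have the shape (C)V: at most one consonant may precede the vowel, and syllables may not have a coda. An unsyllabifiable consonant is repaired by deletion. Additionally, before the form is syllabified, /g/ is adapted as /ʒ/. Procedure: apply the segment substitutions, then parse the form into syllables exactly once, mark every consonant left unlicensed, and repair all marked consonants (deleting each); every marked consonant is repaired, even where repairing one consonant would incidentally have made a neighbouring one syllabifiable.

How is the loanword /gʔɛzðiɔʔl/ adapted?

Substitution: /g/ → /ʒ/, giving /ʒʔɛzðiɔʔl/.
Under (C)V, the unsyllabifiable consonants are /ʒ/, /z/, /ʔ/, /l/ (no codas are permitted; onsets are limited to one consonant).
Deletion applies to /ʒ/, /z/, /ʔ/, /l/.

ʔɛðiɔ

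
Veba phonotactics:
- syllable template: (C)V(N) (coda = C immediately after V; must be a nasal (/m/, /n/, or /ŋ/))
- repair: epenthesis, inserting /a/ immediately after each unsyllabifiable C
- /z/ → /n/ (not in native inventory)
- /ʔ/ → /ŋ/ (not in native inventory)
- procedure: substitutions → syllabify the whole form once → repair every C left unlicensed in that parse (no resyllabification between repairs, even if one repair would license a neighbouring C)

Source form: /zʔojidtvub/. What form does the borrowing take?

naŋojidatavuba

Substitution: /z/ → /n/, /ʔ/ → /ŋ/, giving /nŋojidtvub/.
Under (C)V(N), the unsyllabifiable consonants are /n/, /d/, /t/, /b/ (only a nasal (/m/, /n/, or /ŋ/) is licensed in coda position; onsets are limited to one consonant).
Inserting the epenthetic vowel yields /n/ → /na/, /d/ → /da/, /t/ → /ta/, /b/ → /ba/.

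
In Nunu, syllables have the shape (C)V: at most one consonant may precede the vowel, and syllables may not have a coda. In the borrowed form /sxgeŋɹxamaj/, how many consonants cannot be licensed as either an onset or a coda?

Under (C)V, the unsyllabifiable consonants are /s/, /x/, /ŋ/, /ɹ/, /j/ (no codas are permitted; onsets are limited to one consonant).

5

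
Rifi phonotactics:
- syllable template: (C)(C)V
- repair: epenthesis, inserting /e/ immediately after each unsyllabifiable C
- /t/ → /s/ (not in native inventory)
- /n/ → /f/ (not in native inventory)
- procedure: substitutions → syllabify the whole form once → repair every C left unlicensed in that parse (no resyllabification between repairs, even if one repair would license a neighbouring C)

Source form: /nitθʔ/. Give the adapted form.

fiseθeʔe

Substitution: /n/ → /f/, /t/ → /s/, giving /fisθʔ/.
Syllabifying with onset maximization leaves /s/, /θ/, /ʔ/ stranded (no codas are permitted; onsets may contain at most 2 consonants).
Each unlicensed consonant becomes the onset of a new syllable: /s/ → /se/, /θ/ → /θe/, /ʔ/ → /ʔe/.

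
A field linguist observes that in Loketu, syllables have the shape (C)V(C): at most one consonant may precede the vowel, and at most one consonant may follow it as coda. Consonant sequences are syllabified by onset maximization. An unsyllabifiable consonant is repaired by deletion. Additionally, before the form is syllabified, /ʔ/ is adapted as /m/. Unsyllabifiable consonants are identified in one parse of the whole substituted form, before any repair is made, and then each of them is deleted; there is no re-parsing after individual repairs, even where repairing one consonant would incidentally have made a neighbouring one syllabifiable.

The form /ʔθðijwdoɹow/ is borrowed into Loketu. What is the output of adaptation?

ðijdoɹow

Substitution: /ʔ/ → /m/, giving /mθðijwdoɹow/.
Syllabifying with onset maximization leaves /m/, /θ/, /w/ stranded (at most one coda consonant is licensed; onsets are limited to one consonant).
Each unlicensed consonant is deleted: /m/, /θ/, /w/.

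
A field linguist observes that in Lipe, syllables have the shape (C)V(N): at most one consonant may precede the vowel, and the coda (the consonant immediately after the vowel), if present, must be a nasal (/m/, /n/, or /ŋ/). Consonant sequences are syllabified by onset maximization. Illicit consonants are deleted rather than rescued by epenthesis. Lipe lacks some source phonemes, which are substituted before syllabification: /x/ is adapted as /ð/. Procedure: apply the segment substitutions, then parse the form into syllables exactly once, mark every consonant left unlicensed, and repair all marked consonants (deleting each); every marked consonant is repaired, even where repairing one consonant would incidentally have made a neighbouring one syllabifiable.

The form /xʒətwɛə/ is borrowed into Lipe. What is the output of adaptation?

Substitution: /x/ → /ð/, giving /ðʒətwɛə/.
Syllabifying with onset maximization leaves /ð/, /t/ stranded (only a nasal (/m/, /n/, or /ŋ/) is licensed in coda position; onsets are limited to one consonant).
Deleting the stranded consonants removes /ð/, /t/.

ʒəwɛə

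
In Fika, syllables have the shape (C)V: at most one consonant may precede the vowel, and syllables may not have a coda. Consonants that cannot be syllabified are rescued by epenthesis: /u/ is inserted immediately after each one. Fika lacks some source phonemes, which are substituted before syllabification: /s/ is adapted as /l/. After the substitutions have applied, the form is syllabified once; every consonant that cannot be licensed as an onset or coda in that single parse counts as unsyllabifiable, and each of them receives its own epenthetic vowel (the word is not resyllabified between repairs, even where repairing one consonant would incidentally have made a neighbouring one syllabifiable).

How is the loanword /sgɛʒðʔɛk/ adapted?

lugɛʒuðuʔɛku

Substitution: /s/ → /l/, giving /lgɛʒðʔɛk/.
Syllabifying with onset maximization leaves /l/, /ʒ/, /ð/, /k/ stranded (no codas are permitted; onsets are limited to one consonant).
Epenthesis after each stranded consonant: /l/ → /lu/, /ʒ/ → /ʒu/, /ð/ → /ðu/, /k/ → /ku/.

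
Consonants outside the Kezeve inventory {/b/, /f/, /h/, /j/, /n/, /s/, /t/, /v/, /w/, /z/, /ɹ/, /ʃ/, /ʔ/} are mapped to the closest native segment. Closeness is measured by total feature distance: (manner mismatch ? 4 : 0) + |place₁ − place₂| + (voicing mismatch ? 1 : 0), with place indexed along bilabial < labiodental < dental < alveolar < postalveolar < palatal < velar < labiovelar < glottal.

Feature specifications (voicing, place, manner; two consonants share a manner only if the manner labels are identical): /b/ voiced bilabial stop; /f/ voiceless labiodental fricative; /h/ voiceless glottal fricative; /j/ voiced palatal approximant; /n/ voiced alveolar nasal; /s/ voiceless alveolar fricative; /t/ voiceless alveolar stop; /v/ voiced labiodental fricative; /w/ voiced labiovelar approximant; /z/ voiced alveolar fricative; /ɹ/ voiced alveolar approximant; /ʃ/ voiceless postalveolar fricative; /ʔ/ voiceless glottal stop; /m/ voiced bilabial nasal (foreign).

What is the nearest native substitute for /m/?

n

/n/ is closest: same manner (nasal), place distance 3 (bilabial→alveolar), same voicing; total 3. Next closest is /b/ at distance 4.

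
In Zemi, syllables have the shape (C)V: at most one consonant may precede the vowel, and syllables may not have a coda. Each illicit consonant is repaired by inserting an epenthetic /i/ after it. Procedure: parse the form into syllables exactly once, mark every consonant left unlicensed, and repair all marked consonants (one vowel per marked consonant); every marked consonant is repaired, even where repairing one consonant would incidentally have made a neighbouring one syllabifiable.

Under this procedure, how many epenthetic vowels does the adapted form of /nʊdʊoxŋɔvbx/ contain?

4

The unsyllabifiable consonants are /x/, /v/, /b/, /x/; each receives one epenthetic vowel.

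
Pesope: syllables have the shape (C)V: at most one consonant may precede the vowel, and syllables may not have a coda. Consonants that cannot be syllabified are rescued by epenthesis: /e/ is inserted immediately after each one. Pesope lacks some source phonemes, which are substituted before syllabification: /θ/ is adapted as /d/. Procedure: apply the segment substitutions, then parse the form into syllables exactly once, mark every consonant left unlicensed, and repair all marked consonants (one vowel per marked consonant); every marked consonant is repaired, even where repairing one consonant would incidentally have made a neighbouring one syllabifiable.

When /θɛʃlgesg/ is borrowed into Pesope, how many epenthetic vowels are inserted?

After substitution the input is /dɛʃlgesg/.
The unsyllabifiable consonants are /ʃ/, /l/, /s/, /g/; each receives one epenthetic vowel.

4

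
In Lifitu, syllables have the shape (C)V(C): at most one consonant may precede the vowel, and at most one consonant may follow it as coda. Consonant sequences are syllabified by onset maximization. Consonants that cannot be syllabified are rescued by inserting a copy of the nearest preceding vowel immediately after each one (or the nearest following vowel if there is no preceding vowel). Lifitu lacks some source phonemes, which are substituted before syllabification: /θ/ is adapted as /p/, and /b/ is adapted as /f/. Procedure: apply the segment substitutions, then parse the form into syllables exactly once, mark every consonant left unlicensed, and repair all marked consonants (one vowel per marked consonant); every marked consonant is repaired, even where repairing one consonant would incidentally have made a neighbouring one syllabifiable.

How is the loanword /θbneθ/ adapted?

Substitution: /θ/ → /p/, /b/ → /f/, giving /pfnep/.
Under (C)V(C), the unsyllabifiable consonants are /p/, /f/ (at most one coda consonant is licensed; onsets are limited to one consonant).
Each unlicensed consonant becomes the onset of a new syllable: /p/ → /pe/, /f/ → /fe/.

pefenep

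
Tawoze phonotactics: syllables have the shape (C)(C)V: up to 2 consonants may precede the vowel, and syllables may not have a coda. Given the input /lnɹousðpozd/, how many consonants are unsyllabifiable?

4

The consonants /l/, /s/, /z/, /d/ cannot be parsed into a legal (C)(C)V syllable (no codas are permitted; onsets may contain at most 2 consonants).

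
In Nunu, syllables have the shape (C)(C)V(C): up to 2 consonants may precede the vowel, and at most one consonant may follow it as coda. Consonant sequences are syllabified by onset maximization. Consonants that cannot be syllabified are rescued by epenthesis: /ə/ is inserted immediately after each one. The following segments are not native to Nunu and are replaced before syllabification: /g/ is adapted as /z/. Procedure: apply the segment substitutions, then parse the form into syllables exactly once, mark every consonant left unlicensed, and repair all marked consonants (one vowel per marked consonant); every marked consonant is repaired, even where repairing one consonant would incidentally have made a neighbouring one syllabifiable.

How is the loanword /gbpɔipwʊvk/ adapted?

zəbpɔipwʊvkə

Substitution: /g/ → /z/, giving /zbpɔipwʊvk/.
Syllabifying with onset maximization leaves /z/, /k/ stranded (at most one coda consonant is licensed; onsets may contain at most 2 consonants).
Each unlicensed consonant becomes the onset of a new syllable: /z/ → /zə/, /k/ → /kə/.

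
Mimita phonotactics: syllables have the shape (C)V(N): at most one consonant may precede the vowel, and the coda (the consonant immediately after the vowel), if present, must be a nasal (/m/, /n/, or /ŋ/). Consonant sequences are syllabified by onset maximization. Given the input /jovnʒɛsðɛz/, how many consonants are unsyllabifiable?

Under (C)V(N), the unsyllabifiable consonants are /v/, /n/, /s/, /z/ (only a nasal (/m/, /n/, or /ŋ/) is licensed in coda position; onsets are limited to one consonant).

4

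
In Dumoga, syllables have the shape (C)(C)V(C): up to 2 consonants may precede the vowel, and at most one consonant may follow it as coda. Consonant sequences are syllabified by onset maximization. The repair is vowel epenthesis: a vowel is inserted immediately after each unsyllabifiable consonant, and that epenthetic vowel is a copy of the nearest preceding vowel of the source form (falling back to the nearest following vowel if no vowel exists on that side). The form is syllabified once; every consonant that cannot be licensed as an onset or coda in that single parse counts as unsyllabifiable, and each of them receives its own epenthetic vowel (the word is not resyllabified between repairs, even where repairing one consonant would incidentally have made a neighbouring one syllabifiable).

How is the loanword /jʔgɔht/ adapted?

jɔʔgɔhtɔ

Under (C)(C)V(C), the unsyllabifiable consonants are /j/, /t/ (at most one coda consonant is licensed; onsets may contain at most 2 consonants).
Epenthesis after each stranded consonant: /j/ → /jɔ/, /t/ → /tɔ/.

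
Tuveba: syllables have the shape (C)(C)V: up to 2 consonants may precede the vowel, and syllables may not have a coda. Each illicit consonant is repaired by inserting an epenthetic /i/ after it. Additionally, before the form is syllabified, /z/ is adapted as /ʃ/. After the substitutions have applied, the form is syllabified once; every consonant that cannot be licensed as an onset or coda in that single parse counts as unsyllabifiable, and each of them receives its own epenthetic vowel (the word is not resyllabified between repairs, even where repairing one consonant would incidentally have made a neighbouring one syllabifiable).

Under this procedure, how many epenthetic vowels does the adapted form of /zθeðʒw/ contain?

After substitution the input is /ʃθeðʒw/.
The unsyllabifiable consonants are /ð/, /ʒ/, /w/; each receives one epenthetic vowel.

3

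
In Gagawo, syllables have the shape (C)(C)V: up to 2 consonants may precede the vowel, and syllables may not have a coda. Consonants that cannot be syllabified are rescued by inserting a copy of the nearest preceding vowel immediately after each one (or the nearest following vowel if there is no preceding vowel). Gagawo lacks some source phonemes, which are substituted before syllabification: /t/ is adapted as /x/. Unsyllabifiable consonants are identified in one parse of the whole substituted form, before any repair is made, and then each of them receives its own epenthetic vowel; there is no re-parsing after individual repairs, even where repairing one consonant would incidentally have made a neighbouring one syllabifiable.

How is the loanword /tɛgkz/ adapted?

xɛgɛkɛzɛ

Substitution: /t/ → /x/, giving /xɛgkz/.
Syllabifying with onset maximization leaves /g/, /k/, /z/ stranded (no codas are permitted; onsets may contain at most 2 consonants).
Each unlicensed consonant becomes the onset of a new syllable: /g/ → /gɛ/, /k/ → /kɛ/, /z/ → /zɛ/.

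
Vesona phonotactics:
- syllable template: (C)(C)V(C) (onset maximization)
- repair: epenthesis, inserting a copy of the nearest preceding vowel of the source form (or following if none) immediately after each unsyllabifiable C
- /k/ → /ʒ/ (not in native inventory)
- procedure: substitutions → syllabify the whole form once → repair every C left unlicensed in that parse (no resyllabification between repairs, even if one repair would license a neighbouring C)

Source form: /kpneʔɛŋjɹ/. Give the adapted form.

Substitution: /k/ → /ʒ/, giving /ʒpneʔɛŋjɹ/.
Syllabifying with onset maximization leaves /ʒ/, /j/, /ɹ/ stranded (at most one coda consonant is licensed; onsets may contain at most 2 consonants).
Inserting the epenthetic vowel yields /ʒ/ → /ʒe/, /j/ → /jɛ/, /ɹ/ → /ɹɛ/.

ʒepneʔɛŋjɛɹɛ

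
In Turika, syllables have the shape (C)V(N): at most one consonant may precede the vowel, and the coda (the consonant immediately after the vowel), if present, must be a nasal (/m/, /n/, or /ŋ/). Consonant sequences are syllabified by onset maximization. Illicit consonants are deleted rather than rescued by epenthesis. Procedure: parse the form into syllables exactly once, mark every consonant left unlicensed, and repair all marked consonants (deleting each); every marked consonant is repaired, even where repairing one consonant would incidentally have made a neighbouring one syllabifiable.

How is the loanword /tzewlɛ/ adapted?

The consonants /t/, /w/ cannot be parsed into a legal (C)V(N) syllable (only a nasal (/m/, /n/, or /ŋ/) is licensed in coda position; onsets are limited to one consonant).
Deletion applies to /t/, /w/.

zelɛ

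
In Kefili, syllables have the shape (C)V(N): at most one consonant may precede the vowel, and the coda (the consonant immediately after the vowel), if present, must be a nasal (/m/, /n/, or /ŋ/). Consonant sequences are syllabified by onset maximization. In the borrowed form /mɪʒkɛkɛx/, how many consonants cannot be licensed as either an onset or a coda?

2

Under (C)V(N), the unsyllabifiable consonants are /ʒ/, /x/ (only a nasal (/m/, /n/, or /ŋ/) is licensed in coda position; onsets are limited to one consonant).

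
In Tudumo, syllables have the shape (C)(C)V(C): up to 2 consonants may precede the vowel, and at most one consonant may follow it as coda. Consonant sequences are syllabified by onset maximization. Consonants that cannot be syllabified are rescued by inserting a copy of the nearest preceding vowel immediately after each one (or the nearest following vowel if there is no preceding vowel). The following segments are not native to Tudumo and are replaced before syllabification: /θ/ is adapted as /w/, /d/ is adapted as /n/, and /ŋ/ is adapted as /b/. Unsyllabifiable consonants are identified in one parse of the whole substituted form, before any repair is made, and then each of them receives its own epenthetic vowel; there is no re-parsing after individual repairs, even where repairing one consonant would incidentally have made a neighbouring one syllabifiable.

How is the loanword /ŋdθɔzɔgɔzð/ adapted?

bɔnwɔzɔgɔzðɔ

Substitution: /ŋ/ → /b/, /d/ → /n/, /θ/ → /w/, giving /bnwɔzɔgɔzð/.
Syllabifying with onset maximization leaves /b/, /ð/ stranded (at most one coda consonant is licensed; onsets may contain at most 2 consonants).
Inserting the epenthetic vowel yields /b/ → /bɔ/, /ð/ → /ðɔ/.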